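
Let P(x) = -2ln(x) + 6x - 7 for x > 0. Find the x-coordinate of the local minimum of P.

1/3

P'(x) = -2/x + 6 = 0 gives x = 1/3.
P''(x) = 2/x², which is positive for x > 0, so this is a local minimum.
P(1/3) = -2·ln(1/3) + 2 - 7 ≈ -2.8028.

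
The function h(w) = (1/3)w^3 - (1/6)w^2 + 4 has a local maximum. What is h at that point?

h'(w) = w^2 - (1/3)w = 0 at w = 0, 1/3.
Since h''(w) = 2w - 1/3, we get h''(0) = -1/3 < 0 ⇒ local maximum; h''(1/3) = 1/3 > 0 ⇒ local minimum.
So the local maximum value is h(0) = 4.

4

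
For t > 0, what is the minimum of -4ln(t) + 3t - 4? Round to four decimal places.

P'(t) = -4/t + 3 = 0 gives t = 4/3.
P''(t) = 4/t², which is positive for t > 0, so this is a local minimum.
P(4/3) = -4·ln(4/3) + 4 - 4 ≈ -1.1507.

-1.1507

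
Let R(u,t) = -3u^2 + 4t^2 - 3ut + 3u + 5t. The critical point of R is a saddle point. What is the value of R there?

2/19

∂R/∂u = -6u - 3t + 3 = 0 and ∂R/∂t = -3u + 8t + 5 = 0, so (u, t) = (13/19, -7/19).
The Hessian has R_{uu} = -6, R_{tt} = 8, R_{ut} = -3, giving D = -57 < 0, so the point is a saddle point.
R(13/19, -7/19) = 2/19.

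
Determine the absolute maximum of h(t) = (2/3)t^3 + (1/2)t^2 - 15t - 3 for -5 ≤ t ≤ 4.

57/2

Differentiating, h'(t) = 2t^2 + t - 15; which vanishes at t = -3 and t = 5/2.
Evaluating at the critical points and endpoints: h(-5) = 7/6,  h(-3) = 57/2,  h(5/2) = -647/24,  h(4) = -37/3.
So the maximum is h(-3) = 57/2.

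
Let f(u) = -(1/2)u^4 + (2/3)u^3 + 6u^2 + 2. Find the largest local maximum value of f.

67/2

f'(u) = -2u^3 + 2u^2 + 12u = 0 at u = -2, 0, 3.
Since f''(u) = -6u^2 + 4u + 12, we get f''(-2) = -20 < 0 ⇒ local maximum; f''(0) = 12 > 0 ⇒ local minimum; f''(3) = -30 < 0 ⇒ local maximum.
So the largest local maximum value is f(3) = 67/2.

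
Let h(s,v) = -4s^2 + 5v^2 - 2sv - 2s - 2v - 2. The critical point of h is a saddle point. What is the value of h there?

∂h/∂s = -8s - 2v - 2 = 0 and ∂h/∂v = -2s + 10v - 2 = 0, so (s, v) = (-2/7, 1/7).
The Hessian has h_{ss} = -8, h_{vv} = 10, h_{sv} = -2, giving D = -84 < 0, so the point is a saddle point.
h(-2/7, 1/7) = -13/7.

-13/7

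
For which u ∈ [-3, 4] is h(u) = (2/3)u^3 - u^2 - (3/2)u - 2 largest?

4

Differentiating, h'(u) = 2u^2 - 2u - 3/2; which vanishes at u = -1/2 and u = 3/2.
Compare values at every candidate in [-3, 4]: h(-3) = -49/2; h(-1/2) = -19/12; h(3/2) = -17/4; h(4) = 56/3.
Hence the absolute maximum is 56/3 at u = 4.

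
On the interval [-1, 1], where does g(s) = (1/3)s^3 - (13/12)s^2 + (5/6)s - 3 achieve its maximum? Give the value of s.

Differentiating, g'(s) = s^2 - (13/6)s + 5/6; whose only zero in [-1, 1] is s = 1/2.
Compare values at every candidate in [-1, 1]: g(-1) = -21/4,  g(1/2) = -45/16,  g(1) = -35/12.
So the maximum is g(1/2) = -45/16.

1/2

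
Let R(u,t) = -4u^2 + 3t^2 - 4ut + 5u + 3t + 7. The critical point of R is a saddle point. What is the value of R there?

∂R/∂u = -8u - 4t + 5 = 0 and ∂R/∂t = -4u + 6t + 3 = 0, so (u, t) = (21/32, -1/16).
The Hessian has R_{uu} = -8, R_{tt} = 6, R_{ut} = -4, giving D = -64 < 0, so the point is a saddle point.
R(21/32, -1/16) = 547/64.

547/64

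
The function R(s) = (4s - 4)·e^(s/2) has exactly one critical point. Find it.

-1

R'(s) = 4·e^(s/2) + (4s - 4)·(1/2)·e^(s/2) = (2s + 2)·e^(s/2). Since e^(s/2) > 0, the only critical point is s = -1.
R''(-1) has the same sign as 2 > 0, so this is a local minimum.
R(-1) = (-8)·e^(-1/2) ≈ -4.8522.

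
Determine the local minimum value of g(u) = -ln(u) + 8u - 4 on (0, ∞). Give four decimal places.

-0.9206

g'(u) = -1/u + 8 = 0 gives u = 1/8.
g''(u) = 1/u², which is positive for u > 0, so this is a local minimum.
g(1/8) = -1·ln(1/8) + 1 - 4 ≈ -0.9206.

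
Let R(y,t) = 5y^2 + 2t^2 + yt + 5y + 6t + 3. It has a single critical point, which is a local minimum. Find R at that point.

-83/39

∂R/∂y = 10y + t + 5 = 0 and ∂R/∂t = y + 4t + 6 = 0, so (y, t) = (-14/39, -55/39).
The Hessian has R_{yy} = 10, R_{tt} = 4, R_{yt} = 1, giving D = 39 > 0 with R_{yy} > 0, so the point is a local minimum.
R(-14/39, -55/39) = -83/39.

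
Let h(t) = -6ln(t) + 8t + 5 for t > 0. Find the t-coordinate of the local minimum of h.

3/4

h'(t) = -6/t + 8 = 0 gives t = 3/4.
h''(t) = 6/t², which is positive for t > 0, so this is a local minimum.
h(3/4) = -6·ln(3/4) + 6 + 5 ≈ 12.7261.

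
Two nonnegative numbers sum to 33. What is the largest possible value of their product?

With x + y = 33, the product is P(x) = x(33 − x).
P'(x) = 33 − 2x = 0 gives x = 33/2; P'' = −2 < 0, so this is the maximum.
P = 33/2·33/2 = 1089/4.

1089/4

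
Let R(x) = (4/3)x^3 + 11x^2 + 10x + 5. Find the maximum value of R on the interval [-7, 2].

239/3

Differentiating, R'(x) = 4x^2 + 22x + 10; which vanishes at x = -5 and x = -1/2.
Candidates: R(-7) = 50/3, R(-5) = 190/3, R(-1/2) = 31/12, R(2) = 239/3.
The maximum over the interval is 239/3, attained at x = 2.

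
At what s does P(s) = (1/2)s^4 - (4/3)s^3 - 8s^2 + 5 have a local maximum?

P'(s) = 2s^3 - 4s^2 - 16s. Setting P'(s) = 0 gives s ∈ {-2, 0, 4}.
Since P''(s) = 6s^2 - 8s - 16, we get P''(-2) = 24 > 0 ⇒ local minimum; P''(0) = -16 < 0 ⇒ local maximum; P''(4) = 48 > 0 ⇒ local minimum.
So the local maximum value is P(0) = 5.

0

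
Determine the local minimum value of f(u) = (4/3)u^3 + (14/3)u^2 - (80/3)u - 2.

f'(u) = 4u^2 + (28/3)u - 80/3 = 0 at u = -4, 5/3.
Since f''(u) = 8u + 28/3, we get f''(-4) = -68/3 < 0 ⇒ local maximum; f''(5/3) = 68/3 > 0 ⇒ local minimum.
The local minimum is f(5/3) = -2212/81.

-2212/81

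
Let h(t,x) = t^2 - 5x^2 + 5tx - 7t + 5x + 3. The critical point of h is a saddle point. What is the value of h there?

∂h/∂t = 2t + 5x - 7 = 0 and ∂h/∂x = 5t - 10x + 5 = 0, so (t, x) = (1, 1).
The Hessian has h_{tt} = 2, h_{xx} = -10, h_{tx} = 5, giving D = -45 < 0, so the point is a saddle point.
h(1, 1) = 2.

2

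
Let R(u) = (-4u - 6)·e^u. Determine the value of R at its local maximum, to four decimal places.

0.3283

Differentiating with the product rule gives R'(u) = (-4u - 10)·e^u. Since e^u > 0, the only critical point is u = -5/2.
R''(-5/2) has the same sign as -4 < 0, so this is a local maximum.
R(-5/2) = (4)·e^(-5/2) ≈ 0.3283.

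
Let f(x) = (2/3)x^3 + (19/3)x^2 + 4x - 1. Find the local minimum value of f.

-134/81

f'(x) = 2x^2 + (38/3)x + 4. Setting f'(x) = 0 gives x ∈ {-6, -1/3}.
Since f''(x) = 4x + 38/3, we get f''(-6) = -34/3 < 0 ⇒ local maximum; f''(-1/3) = 34/3 > 0 ⇒ local minimum.
The local minimum is f(-1/3) = -134/81.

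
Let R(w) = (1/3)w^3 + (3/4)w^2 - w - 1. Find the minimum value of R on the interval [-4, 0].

-19/3

The derivative is w^2 + (3/2)w - 1, whose only zero in [-4, 0] is w = -2.
Candidates: R(-4) = -19/3; R(-2) = 4/3; R(0) = -1.
The minimum over the interval is -19/3, attained at w = -4.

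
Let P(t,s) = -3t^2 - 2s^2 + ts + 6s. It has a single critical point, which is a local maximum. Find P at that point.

108/23

∂P/∂t = -6t + s = 0 and ∂P/∂s = t - 4s + 6 = 0, so (t, s) = (6/23, 36/23).
The Hessian has P_{tt} = -6, P_{ss} = -4, P_{ts} = 1, giving D = 23 > 0 with P_{tt} < 0, so the point is a local maximum.
P(6/23, 36/23) = 108/23.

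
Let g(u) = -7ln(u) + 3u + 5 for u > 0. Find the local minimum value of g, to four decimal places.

g'(u) = -7/u + 3 = 0 gives u = 7/3.
g''(u) = 7/u², which is positive for u > 0, so this is a local minimum.
g(7/3) = -7·ln(7/3) + 7 + 5 ≈ 6.0689.

6.0689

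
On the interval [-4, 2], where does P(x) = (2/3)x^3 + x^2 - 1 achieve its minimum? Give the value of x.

-4

Differentiating, P'(x) = 2x^2 + 2x; which vanishes at x = -1 and x = 0.
Candidates: P(-4) = -83/3; P(-1) = -2/3; P(0) = -1; P(2) = 25/3.
The minimum over the interval is -83/3, attained at x = -4.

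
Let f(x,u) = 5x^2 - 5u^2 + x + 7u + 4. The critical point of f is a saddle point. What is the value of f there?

∂f/∂x = 10x + 1 = 0 and ∂f/∂u = -10u + 7 = 0, so (x, u) = (-1/10, 7/10).
The Hessian has f_{xx} = 10, f_{uu} = -10, f_{xu} = 0, giving D = -100 < 0, so the point is a saddle point.
f(-1/10, 7/10) = 32/5.

32/5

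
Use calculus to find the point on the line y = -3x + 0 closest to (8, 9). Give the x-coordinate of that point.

-19/10

Minimize D(x)^2 = (x - 8)^2 + (-3x - 9)^2.
d/dx[D^2] = 2(x - 8) + 2·(-3)·(-3x - 9) = 0 ⇒ x = -19/10.
Then y = 57/10 and the distance is √(1089/10) ≈ 10.4355.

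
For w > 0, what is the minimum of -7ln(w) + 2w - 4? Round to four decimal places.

h'(w) = -7/w + 2 = 0 gives w = 7/2.
h''(w) = 7/w², which is positive for w > 0, so this is a local minimum.
h(7/2) = -7·ln(7/2) + 7 - 4 ≈ -5.7693.

-5.7693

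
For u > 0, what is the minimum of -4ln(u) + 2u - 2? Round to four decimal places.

h'(u) = -4/u + 2 = 0 gives u = 2.
h''(u) = 4/u², which is positive for u > 0, so this is a local minimum.
h(2) = -4·ln(2) + 4 - 2 ≈ -0.7726.

-0.7726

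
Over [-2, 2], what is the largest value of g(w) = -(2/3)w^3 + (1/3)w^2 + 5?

35/3

Differentiating, g'(w) = -2w^2 + (2/3)w; which vanishes at w = 0 and w = 1/3.
Evaluating at the critical points and endpoints: g(-2) = 35/3, g(0) = 5, g(1/3) = 406/81, g(2) = 1.
The maximum over the interval is 35/3, attained at w = -2.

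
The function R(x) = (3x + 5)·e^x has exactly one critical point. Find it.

-8/3

Differentiating with the product rule gives R'(x) = (3x + 8)·e^x. Since e^x > 0, the only critical point is x = -8/3.
R''(-8/3) has the same sign as 3 > 0, so this is a local minimum.
R(-8/3) = (-3)·e^(-8/3) ≈ -0.2085.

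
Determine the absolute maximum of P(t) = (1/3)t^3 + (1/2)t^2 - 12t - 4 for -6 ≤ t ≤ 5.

92/3

The derivative is t^2 + t - 12, which vanishes at t = -4 and t = 3.
Candidates: P(-6) = 14; P(-4) = 92/3; P(3) = -53/2; P(5) = -59/6.
The maximum over the interval is 92/3, attained at t = -4.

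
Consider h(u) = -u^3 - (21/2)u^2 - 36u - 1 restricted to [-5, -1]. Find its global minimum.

51/2

The derivative is -3u^2 - 21u - 36, which vanishes at u = -4 and u = -3.
Evaluating at the critical points and endpoints: h(-5) = 83/2, h(-4) = 39, h(-3) = 79/2, h(-1) = 51/2.
So the minimum is h(-1) = 51/2.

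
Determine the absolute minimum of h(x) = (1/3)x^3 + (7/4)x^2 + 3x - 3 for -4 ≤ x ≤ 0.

The derivative is x^2 + (7/2)x + 3, which vanishes at x = -2 and x = -3/2.
Candidates: h(-4) = -25/3, h(-2) = -14/3, h(-3/2) = -75/16, h(0) = -3.
The minimum over the interval is -25/3, attained at x = -4.

-25/3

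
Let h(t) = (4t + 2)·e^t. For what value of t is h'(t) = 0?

-3/2

h'(t) = 4·e^t + (4t + 2)·1·e^t = (4t + 6)·e^t. Since e^t > 0, the only critical point is t = -3/2.
h''(-3/2) has the same sign as 4 > 0, so this is a local minimum.
h(-3/2) = (-4)·e^(-3/2) ≈ -0.8925.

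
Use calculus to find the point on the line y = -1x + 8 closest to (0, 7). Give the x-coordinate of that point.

Minimize D(x)^2 = (x + 0)^2 + (-x + 1)^2.
d/dx[D^2] = 2(x + 0) + 2·(-1)·(-x + 1) = 0 ⇒ x = 1/2.
Then y = 15/2 and the distance is √(1/2) ≈ 0.7071.

1/2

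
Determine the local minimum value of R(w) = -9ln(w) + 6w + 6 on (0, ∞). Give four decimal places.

R'(w) = -9/w + 6 = 0 gives w = 3/2.
R''(w) = 9/w², which is positive for w > 0, so this is a local minimum.
R(3/2) = -9·ln(3/2) + 9 + 6 ≈ 11.3508.

11.3508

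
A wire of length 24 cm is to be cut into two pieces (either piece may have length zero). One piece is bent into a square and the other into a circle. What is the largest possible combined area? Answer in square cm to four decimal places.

Let x be the length used for the square. Square side x/4; circle radius (24−x)/(2π).
A(x) = (x/4)² + π·((24−x)/(2π))² = x²/16 + (24−x)²/(4π) for 0 ≤ x ≤ 24. A'(x) = x/8 − (24−x)/(2π) = 0 gives x = 4·24/(π+4) ≈ 13.4424.
A'' > 0, so the interior critical point is a minimum; the maximum is at an endpoint. A(0) = 45.8366 and A(24) = 36.0000, so the largest area is 45.8366.

45.8366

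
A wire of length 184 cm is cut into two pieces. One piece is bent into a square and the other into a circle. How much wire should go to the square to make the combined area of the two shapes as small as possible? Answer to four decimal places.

103.0582

Let x be the length used for the square. Square side x/4; circle radius (184−x)/(2π).
A(x) = (x/4)² + π·((184−x)/(2π))² = x²/16 + (184−x)²/(4π) for 0 ≤ x ≤ 184. A'(x) = x/8 − (184−x)/(2π) = 0 gives x = 4·184/(π+4) ≈ 103.0582.
A'' = 1/8 + 1/(2π) > 0, so this gives the minimum combined area; x ≈ 103.0582 cm to the square.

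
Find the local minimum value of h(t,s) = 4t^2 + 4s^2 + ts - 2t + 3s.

-58/63

∂h/∂t = 8t + s - 2 = 0 and ∂h/∂s = t + 8s + 3 = 0, so (t, s) = (19/63, -26/63).
The Hessian has h_{tt} = 8, h_{ss} = 8, h_{ts} = 1, giving D = 63 > 0 with h_{tt} > 0, so the point is a local minimum.
h(19/63, -26/63) = -58/63.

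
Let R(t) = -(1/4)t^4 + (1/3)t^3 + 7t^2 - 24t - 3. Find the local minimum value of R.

-73/3

Critical points: R'(t) = -t^3 + t^2 + 14t - 24 vanishes at t = -4, 2, 3.
Second-derivative test with R''(t) = -3t^2 + 2t + 14: R''(-4) = -42 < 0 ⇒ local maximum; R''(2) = 6 > 0 ⇒ local minimum; R''(3) = -7 < 0 ⇒ local maximum.
So the local minimum value is R(2) = -73/3.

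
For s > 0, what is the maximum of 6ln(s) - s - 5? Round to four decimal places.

g'(s) = 6/s − 1 = 0 gives s = 6.
g''(s) = -6/s², which is negative for s > 0, so this is a local maximum.
g(6) = 6·ln(6) - 6 - 5 ≈ -0.2494.

-0.2494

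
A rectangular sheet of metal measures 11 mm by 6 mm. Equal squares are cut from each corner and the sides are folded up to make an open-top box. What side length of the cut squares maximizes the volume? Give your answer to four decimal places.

1.2434

With cut size x, the volume is V(x) = x(11 − 2x)(6 − 2x) for 0 < x < 3.
V'(x) = 12x^2 − 68x + 66. Setting V'(x) = 0 gives x ≈ 1.2434 (the root in (0, 3)).
V''(x) = 24x − 68 is negative there, so this is the maximum; V ≈ 37.1883.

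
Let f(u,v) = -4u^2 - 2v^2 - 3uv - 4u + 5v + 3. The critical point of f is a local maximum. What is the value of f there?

261/23

∂f/∂u = -8u - 3v - 4 = 0 and ∂f/∂v = -3u - 4v + 5 = 0, so (u, v) = (-31/23, 52/23).
The Hessian has f_{uu} = -8, f_{vv} = -4, f_{uv} = -3, giving D = 23 > 0 with f_{uu} < 0, so the point is a local maximum.
f(-31/23, 52/23) = 261/23.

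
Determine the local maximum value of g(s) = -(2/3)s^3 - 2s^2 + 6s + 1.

Critical points: g'(s) = -2s^2 - 4s + 6 vanishes at s = -3, 1.
Second-derivative test with g''(s) = -4s - 4: g''(-3) = 8 > 0 ⇒ local minimum; g''(1) = -8 < 0 ⇒ local maximum.
Thus g has its local maximum at s = 1, with value 13/3.

13/3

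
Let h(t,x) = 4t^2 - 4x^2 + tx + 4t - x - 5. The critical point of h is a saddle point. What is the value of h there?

-381/65

∂h/∂t = 8t + x + 4 = 0 and ∂h/∂x = t - 8x - 1 = 0, so (t, x) = (-31/65, -12/65).
The Hessian has h_{tt} = 8, h_{xx} = -8, h_{tx} = 1, giving D = -65 < 0, so the point is a saddle point.
h(-31/65, -12/65) = -381/65.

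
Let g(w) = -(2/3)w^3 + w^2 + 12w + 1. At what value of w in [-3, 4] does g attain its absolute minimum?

g'(w) = -2w^2 + 2w + 12, which vanishes at w = -2 and w = 3.
Evaluating at the critical points and endpoints: g(-3) = -8, g(-2) = -41/3, g(3) = 28, g(4) = 67/3.
The minimum over the interval is -41/3, attained at w = -2.

-2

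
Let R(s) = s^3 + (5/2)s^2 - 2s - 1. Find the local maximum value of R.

R'(s) = 3s^2 + 5s - 2. Setting R'(s) = 0 gives s ∈ {-2, 1/3}.
Second-derivative test with R''(s) = 6s + 5: R''(-2) = -7 < 0 ⇒ local maximum; R''(1/3) = 7 > 0 ⇒ local minimum.
So the local maximum value is R(-2) = 5.

5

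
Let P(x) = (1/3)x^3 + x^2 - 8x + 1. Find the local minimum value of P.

-25/3

P'(x) = x^2 + 2x - 8. Setting P'(x) = 0 gives x ∈ {-4, 2}.
Since P''(x) = 2x + 2, we get P''(-4) = -6 < 0 ⇒ local maximum; P''(2) = 6 > 0 ⇒ local minimum.
Thus P has its local minimum at x = 2, with value -25/3.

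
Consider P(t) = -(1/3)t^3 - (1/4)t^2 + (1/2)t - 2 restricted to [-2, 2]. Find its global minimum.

-14/3

P'(t) = -t^2 - (1/2)t + 1/2, which vanishes at t = -1 and t = 1/2.
Evaluating at the critical points and endpoints: P(-2) = -4/3; P(-1) = -29/12; P(1/2) = -89/48; P(2) = -14/3.
So the minimum is P(2) = -14/3.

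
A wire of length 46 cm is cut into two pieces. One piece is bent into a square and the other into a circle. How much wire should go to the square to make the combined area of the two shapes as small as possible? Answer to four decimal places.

25.7646

Let x be the length used for the square. Square side x/4; circle radius (46−x)/(2π).
A(x) = (x/4)² + π·((46−x)/(2π))² = x²/16 + (46−x)²/(4π) for 0 ≤ x ≤ 46. A'(x) = x/8 − (46−x)/(2π) = 0 gives x = 4·46/(π+4) ≈ 25.7646.
A'' = 1/8 + 1/(2π) > 0, so this gives the minimum combined area; x ≈ 25.7646 cm to the square.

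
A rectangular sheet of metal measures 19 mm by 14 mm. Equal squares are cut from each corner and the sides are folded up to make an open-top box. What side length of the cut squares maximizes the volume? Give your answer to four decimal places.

With cut size x, the volume is V(x) = x(19 − 2x)(14 − 2x) for 0 < x < 7.
V'(x) = 12x^2 − 132x + 266. Setting V'(x) = 0 gives x ≈ 2.6569 (the root in (0, 7)).
V''(x) = 24x − 132 is negative there, so this is the maximum; V ≈ 315.8551.

2.6569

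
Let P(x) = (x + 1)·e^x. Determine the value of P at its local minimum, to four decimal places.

-0.1353

By the product rule, P'(x) = (x + 2)·e^x. Since e^x > 0, the only critical point is x = -2.
P''(-2) has the same sign as 1 > 0, so this is a local minimum.
P(-2) = (-1)·e^(-2) ≈ -0.1353.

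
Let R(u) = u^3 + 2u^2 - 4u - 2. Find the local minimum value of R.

-94/27

R'(u) = 3u^2 + 4u - 4. Setting R'(u) = 0 gives u ∈ {-2, 2/3}.
Since R''(u) = 6u + 4, we get R''(-2) = -8 < 0 ⇒ local maximum; R''(2/3) = 8 > 0 ⇒ local minimum.
So the local minimum value is R(2/3) = -94/27.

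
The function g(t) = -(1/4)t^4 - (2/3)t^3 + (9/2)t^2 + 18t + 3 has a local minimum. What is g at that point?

g'(t) = -t^3 - 2t^2 + 9t + 18. Setting g'(t) = 0 gives t ∈ {-3, -2, 3}.
g''(t) = -3t^2 - 4t + 9. g''(-3) = -6 < 0 ⇒ local maximum; g''(-2) = 5 > 0 ⇒ local minimum; g''(3) = -30 < 0 ⇒ local maximum.
So the local minimum value is g(-2) = -41/3.

-41/3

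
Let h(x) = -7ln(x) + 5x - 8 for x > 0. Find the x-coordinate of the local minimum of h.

7/5

h'(x) = -7/x + 5 = 0 gives x = 7/5.
h''(x) = 7/x², which is positive for x > 0, so this is a local minimum.
h(7/5) = -7·ln(7/5) + 7 - 8 ≈ -3.3553.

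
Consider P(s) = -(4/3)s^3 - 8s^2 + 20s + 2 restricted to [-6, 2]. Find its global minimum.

-394/3

Differentiating, P'(s) = -4s^2 - 16s + 20; which vanishes at s = -5 and s = 1.
Compare values at every candidate in [-6, 2]: P(-6) = -118,  P(-5) = -394/3,  P(1) = 38/3,  P(2) = -2/3.
The minimum over the interval is -394/3, attained at s = -5.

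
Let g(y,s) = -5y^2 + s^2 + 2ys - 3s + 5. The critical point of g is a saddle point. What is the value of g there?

25/8

∂g/∂y = -10y + 2s = 0 and ∂g/∂s = 2y + 2s - 3 = 0, so (y, s) = (1/4, 5/4).
The Hessian has g_{yy} = -10, g_{ss} = 2, g_{ys} = 2, giving D = -24 < 0, so the point is a saddle point.
g(1/4, 5/4) = 25/8.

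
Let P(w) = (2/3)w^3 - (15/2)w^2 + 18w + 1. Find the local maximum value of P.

107/8

P'(w) = 2w^2 - 15w + 18. Setting P'(w) = 0 gives w ∈ {3/2, 6}.
Second-derivative test with P''(w) = 4w - 15: P''(3/2) = -9 < 0 ⇒ local maximum; P''(6) = 9 > 0 ⇒ local minimum.
The local maximum is P(3/2) = 107/8.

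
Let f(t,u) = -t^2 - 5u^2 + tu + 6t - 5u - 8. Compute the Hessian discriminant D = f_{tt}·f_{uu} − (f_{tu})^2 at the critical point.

19

∂f/∂t = -2t + u + 6 = 0 and ∂f/∂u = t - 10u - 5 = 0, so (t, u) = (55/19, -4/19).
The Hessian has f_{tt} = -2, f_{uu} = -10, f_{tu} = 1, giving D = 19 > 0 with f_{tt} < 0, so the point is a local maximum.
D = (-2)·(-10) − (1)^2 = 19.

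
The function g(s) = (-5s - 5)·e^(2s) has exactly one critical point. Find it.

By the product rule, g'(s) = (-10s - 15)·e^(2s). Since e^(2s) > 0, the only critical point is s = -3/2.
g''(-3/2) has the same sign as -10 < 0, so this is a local maximum.
g(-3/2) = (5/2)·e^(-3) ≈ 0.1245.

-3/2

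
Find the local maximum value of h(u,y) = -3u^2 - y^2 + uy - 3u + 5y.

∂h/∂u = -6u + y - 3 = 0 and ∂h/∂y = u - 2y + 5 = 0, so (u, y) = (-1/11, 27/11).
The Hessian has h_{uu} = -6, h_{yy} = -2, h_{uy} = 1, giving D = 11 > 0 with h_{uu} < 0, so the point is a local maximum.
h(-1/11, 27/11) = 69/11.

69/11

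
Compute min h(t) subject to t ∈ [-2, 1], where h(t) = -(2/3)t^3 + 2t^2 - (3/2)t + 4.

11/3

The derivative is -2t^2 + 4t - 3/2, whose only zero in [-2, 1] is t = 1/2.
Evaluating at the critical points and endpoints: h(-2) = 61/3, h(1/2) = 11/3, h(1) = 23/6.
Hence the absolute minimum is 11/3 at t = 1/2.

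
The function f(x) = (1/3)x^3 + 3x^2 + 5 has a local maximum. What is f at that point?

Critical points: f'(x) = x^2 + 6x vanishes at x = -6, 0.
Since f''(x) = 2x + 6, we get f''(-6) = -6 < 0 ⇒ local maximum; f''(0) = 6 > 0 ⇒ local minimum.
The local maximum is f(-6) = 41.

41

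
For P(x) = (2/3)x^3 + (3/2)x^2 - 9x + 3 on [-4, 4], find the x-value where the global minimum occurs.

3/2

P'(x) = 2x^2 + 3x - 9, which vanishes at x = -3 and x = 3/2.
Evaluating at the critical points and endpoints: P(-4) = 61/3,  P(-3) = 51/2,  P(3/2) = -39/8,  P(4) = 101/3.
The minimum over the interval is -39/8, attained at x = 3/2.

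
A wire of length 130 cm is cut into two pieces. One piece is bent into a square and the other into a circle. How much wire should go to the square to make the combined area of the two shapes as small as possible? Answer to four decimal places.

72.8129

Let x be the length used for the square. Square side x/4; circle radius (130−x)/(2π).
A(x) = (x/4)² + π·((130−x)/(2π))² = x²/16 + (130−x)²/(4π) for 0 ≤ x ≤ 130. A'(x) = x/8 − (130−x)/(2π) = 0 gives x = 4·130/(π+4) ≈ 72.8129.
A'' = 1/8 + 1/(2π) > 0, so this gives the minimum combined area; x ≈ 72.8129 cm to the square.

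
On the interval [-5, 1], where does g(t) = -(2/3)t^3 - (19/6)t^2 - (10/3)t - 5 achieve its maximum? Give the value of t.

Differentiating, g'(t) = -2t^2 - (19/3)t - 10/3; which vanishes at t = -5/2 and t = -2/3.
Compare values at every candidate in [-5, 1]: g(-5) = 95/6; g(-5/2) = -145/24; g(-2/3) = -323/81; g(1) = -73/6.
Hence the absolute maximum is 95/6 at t = -5.

-5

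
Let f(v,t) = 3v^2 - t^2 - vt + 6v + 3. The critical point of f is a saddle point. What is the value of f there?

3/13

∂f/∂v = 6v - t + 6 = 0 and ∂f/∂t = -v - 2t = 0, so (v, t) = (-12/13, 6/13).
The Hessian has f_{vv} = 6, f_{tt} = -2, f_{vt} = -1, giving D = -13 < 0, so the point is a saddle point.
f(-12/13, 6/13) = 3/13.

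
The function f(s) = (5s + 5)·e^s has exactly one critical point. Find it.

Differentiating with the product rule gives f'(s) = (5s + 10)·e^s. Since e^s > 0, the only critical point is s = -2.
f''(-2) has the same sign as 5 > 0, so this is a local minimum.
f(-2) = (-5)·e^(-2) ≈ -0.6767.

-2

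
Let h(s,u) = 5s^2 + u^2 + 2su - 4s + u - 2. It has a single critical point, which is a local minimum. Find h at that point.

∂h/∂s = 10s + 2u - 4 = 0 and ∂h/∂u = 2s + 2u + 1 = 0, so (s, u) = (5/8, -9/8).
The Hessian has h_{ss} = 10, h_{uu} = 2, h_{su} = 2, giving D = 16 > 0 with h_{ss} > 0, so the point is a local minimum.
h(5/8, -9/8) = -61/16.

-61/16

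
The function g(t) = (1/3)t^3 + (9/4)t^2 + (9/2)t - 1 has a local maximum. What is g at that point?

g'(t) = t^2 + (9/2)t + 9/2. Setting g'(t) = 0 gives t ∈ {-3, -3/2}.
g''(t) = 2t + 9/2. g''(-3) = -3/2 < 0 ⇒ local maximum; g''(-3/2) = 3/2 > 0 ⇒ local minimum.
Thus g has its local maximum at t = -3, with value -13/4.

-13/4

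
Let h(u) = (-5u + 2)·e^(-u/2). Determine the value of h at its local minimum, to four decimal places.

-3.0119

By the product rule, h'(u) = ((5/2)u - 6)·e^(-u/2). Since e^(-u/2) > 0, the only critical point is u = 12/5.
h''(12/5) has the same sign as 5/2 > 0, so this is a local minimum.
h(12/5) = (-10)·e^(-6/5) ≈ -3.0119.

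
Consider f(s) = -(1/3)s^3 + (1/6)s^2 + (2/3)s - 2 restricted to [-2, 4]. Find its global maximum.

0

The derivative is -s^2 + (1/3)s + 2/3, which vanishes at s = -2/3 and s = 1.
Evaluating at the critical points and endpoints: f(-2) = 0,  f(-2/3) = -184/81,  f(1) = -3/2,  f(4) = -18.
The maximum over the interval is 0, attained at s = -2.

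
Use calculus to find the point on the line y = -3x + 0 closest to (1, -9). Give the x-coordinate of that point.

14/5

Minimize D(x)^2 = (x - 1)^2 + (-3x + 9)^2.
d/dx[D^2] = 2(x - 1) + 2·(-3)·(-3x + 9) = 0 ⇒ x = 14/5.
Then y = -42/5 and the distance is √(18/5) ≈ 1.8974.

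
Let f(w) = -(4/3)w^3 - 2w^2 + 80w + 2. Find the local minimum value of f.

f'(w) = -4w^2 - 4w + 80. Setting f'(w) = 0 gives w ∈ {-5, 4}.
Since f''(w) = -8w - 4, we get f''(-5) = 36 > 0 ⇒ local minimum; f''(4) = -36 < 0 ⇒ local maximum.
So the local minimum value is f(-5) = -844/3.

-844/3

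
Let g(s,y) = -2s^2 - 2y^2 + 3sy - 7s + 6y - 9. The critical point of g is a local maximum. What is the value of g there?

-19/7

∂g/∂s = -4s + 3y - 7 = 0 and ∂g/∂y = 3s - 4y + 6 = 0, so (s, y) = (-10/7, 3/7).
The Hessian has g_{ss} = -4, g_{yy} = -4, g_{sy} = 3, giving D = 7 > 0 with g_{ss} < 0, so the point is a local maximum.
g(-10/7, 3/7) = -19/7.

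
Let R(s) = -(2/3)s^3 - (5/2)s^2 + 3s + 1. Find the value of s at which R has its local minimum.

-3

R'(s) = -2s^2 - 5s + 3 = 0 at s = -3, 1/2.
Second-derivative test with R''(s) = -4s - 5: R''(-3) = 7 > 0 ⇒ local minimum; R''(1/2) = -7 < 0 ⇒ local maximum.
The local minimum is R(-3) = -25/2.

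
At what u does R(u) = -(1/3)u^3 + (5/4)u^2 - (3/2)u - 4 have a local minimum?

1

R'(u) = -u^2 + (5/2)u - 3/2. Setting R'(u) = 0 gives u ∈ {1, 3/2}.
R''(u) = -2u + 5/2. R''(1) = 1/2 > 0 ⇒ local minimum; R''(3/2) = -1/2 < 0 ⇒ local maximum.
So the local minimum value is R(1) = -55/12.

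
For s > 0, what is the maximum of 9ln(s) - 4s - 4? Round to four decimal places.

P'(s) = 9/s − 4 = 0 gives s = 9/4.
P''(s) = -9/s², which is negative for s > 0, so this is a local maximum.
P(9/4) = 9·ln(9/4) - 9 - 4 ≈ -5.7016.

-5.7016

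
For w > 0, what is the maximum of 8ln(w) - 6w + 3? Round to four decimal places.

-2.6985

P'(w) = 8/w − 6 = 0 gives w = 4/3.
P''(w) = -8/w², which is negative for w > 0, so this is a local maximum.
P(4/3) = 8·ln(4/3) - 8 + 3 ≈ -2.6985.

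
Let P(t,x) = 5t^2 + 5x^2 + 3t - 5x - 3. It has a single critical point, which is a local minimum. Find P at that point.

∂P/∂t = 10t + 3 = 0 and ∂P/∂x = 10x - 5 = 0, so (t, x) = (-3/10, 1/2).
The Hessian has P_{tt} = 10, P_{xx} = 10, P_{tx} = 0, giving D = 100 > 0 with P_{tt} > 0, so the point is a local minimum.
P(-3/10, 1/2) = -47/10.

-47/10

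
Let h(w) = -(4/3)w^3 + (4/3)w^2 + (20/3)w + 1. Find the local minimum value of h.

-3

h'(w) = -4w^2 + (8/3)w + 20/3 = 0 at w = -1, 5/3.
h''(w) = -8w + 8/3. h''(-1) = 32/3 > 0 ⇒ local minimum; h''(5/3) = -32/3 < 0 ⇒ local maximum.
Thus h has its local minimum at w = -1, with value -3.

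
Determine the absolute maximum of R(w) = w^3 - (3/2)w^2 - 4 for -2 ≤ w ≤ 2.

-2

R'(w) = 3w^2 - 3w, which vanishes at w = 0 and w = 1.
Evaluating at the critical points and endpoints: R(-2) = -18; R(0) = -4; R(1) = -9/2; R(2) = -2.
Hence the absolute maximum is -2 at w = 2.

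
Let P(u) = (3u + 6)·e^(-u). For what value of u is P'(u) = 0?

By the product rule, P'(u) = (-3u - 3)·e^(-u). Since e^(-u) > 0, the only critical point is u = -1.
P''(-1) has the same sign as -3 < 0, so this is a local maximum.
P(-1) = (3)·e^(1) ≈ 8.1548.

-1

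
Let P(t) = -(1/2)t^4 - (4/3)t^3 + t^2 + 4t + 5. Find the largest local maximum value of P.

P'(t) = -2t^3 - 4t^2 + 2t + 4 = 0 at t = -2, -1, 1.
Second-derivative test with P''(t) = -6t^2 - 8t + 2: P''(-2) = -6 < 0 ⇒ local maximum; P''(-1) = 4 > 0 ⇒ local minimum; P''(1) = -12 < 0 ⇒ local maximum.
So the largest local maximum value is P(1) = 49/6.

49/6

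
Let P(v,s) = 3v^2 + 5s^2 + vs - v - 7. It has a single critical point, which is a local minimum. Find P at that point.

-418/59

∂P/∂v = 6v + s - 1 = 0 and ∂P/∂s = v + 10s = 0, so (v, s) = (10/59, -1/59).
The Hessian has P_{vv} = 6, P_{ss} = 10, P_{vs} = 1, giving D = 59 > 0 with P_{vv} > 0, so the point is a local minimum.
P(10/59, -1/59) = -418/59.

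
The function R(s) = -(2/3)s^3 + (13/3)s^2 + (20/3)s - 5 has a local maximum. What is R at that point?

160/3

R'(s) = -2s^2 + (26/3)s + 20/3. Setting R'(s) = 0 gives s ∈ {-2/3, 5}.
R''(s) = -4s + 26/3. R''(-2/3) = 34/3 > 0 ⇒ local minimum; R''(5) = -34/3 < 0 ⇒ local maximum.
Thus R has its local maximum at s = 5, with value 160/3.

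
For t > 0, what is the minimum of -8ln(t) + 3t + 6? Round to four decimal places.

h'(t) = -8/t + 3 = 0 gives t = 8/3.
h''(t) = 8/t², which is positive for t > 0, so this is a local minimum.
h(8/3) = -8·ln(8/3) + 8 + 6 ≈ 6.1534.

6.1534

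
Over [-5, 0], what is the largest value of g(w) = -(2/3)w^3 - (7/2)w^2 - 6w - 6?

g'(w) = -2w^2 - 7w - 6, which vanishes at w = -2 and w = -3/2.
Candidates: g(-5) = 119/6, g(-2) = -8/3, g(-3/2) = -21/8, g(0) = -6.
Hence the absolute maximum is 119/6 at w = -5.

119/6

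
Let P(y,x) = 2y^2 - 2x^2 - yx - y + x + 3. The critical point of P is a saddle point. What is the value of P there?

∂P/∂y = 4y - x - 1 = 0 and ∂P/∂x = -y - 4x + 1 = 0, so (y, x) = (5/17, 3/17).
The Hessian has P_{yy} = 4, P_{xx} = -4, P_{yx} = -1, giving D = -17 < 0, so the point is a saddle point.
P(5/17, 3/17) = 50/17.

50/17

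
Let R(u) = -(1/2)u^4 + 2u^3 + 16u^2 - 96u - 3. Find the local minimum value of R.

R'(u) = -2u^3 + 6u^2 + 32u - 96 = 0 at u = -4, 3, 4.
Since R''(u) = -6u^2 + 12u + 32, we get R''(-4) = -112 < 0 ⇒ local maximum; R''(3) = 14 > 0 ⇒ local minimum; R''(4) = -16 < 0 ⇒ local maximum.
Thus R has its local minimum at u = 3, with value -267/2.

-267/2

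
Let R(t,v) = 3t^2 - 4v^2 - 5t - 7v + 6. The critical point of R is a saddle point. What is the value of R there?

∂R/∂t = 6t - 5 = 0 and ∂R/∂v = -8v - 7 = 0, so (t, v) = (5/6, -7/8).
The Hessian has R_{tt} = 6, R_{vv} = -8, R_{tv} = 0, giving D = -48 < 0, so the point is a saddle point.
R(5/6, -7/8) = 335/48.

335/48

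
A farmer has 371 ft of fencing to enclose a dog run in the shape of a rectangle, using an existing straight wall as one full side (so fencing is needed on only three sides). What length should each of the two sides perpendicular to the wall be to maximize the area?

Let the sides perpendicular to the wall have length x and the parallel side y, so 2x + y = 371 and the area is A = xy = x(371 − 2x).
A'(x) = 371 − 4x = 0 gives x = 371/4, and A''(x) = −4 < 0 confirms a maximum.
Then y = 371 − 2·371/4 = 371/2 and A = 137641/8.

371/4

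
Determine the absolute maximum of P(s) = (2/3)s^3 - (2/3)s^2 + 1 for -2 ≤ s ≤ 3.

13

The derivative is 2s^2 - (4/3)s, which vanishes at s = 0 and s = 2/3.
Evaluating at the critical points and endpoints: P(-2) = -7,  P(0) = 1,  P(2/3) = 73/81,  P(3) = 13.
So the maximum is P(3) = 13.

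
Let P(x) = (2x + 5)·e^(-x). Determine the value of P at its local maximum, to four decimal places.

Differentiating with the product rule gives P'(x) = (-2x - 3)·e^(-x). Since e^(-x) > 0, the only critical point is x = -3/2.
P''(-3/2) has the same sign as -2 < 0, so this is a local maximum.
P(-3/2) = (2)·e^(3/2) ≈ 8.9634.

8.9634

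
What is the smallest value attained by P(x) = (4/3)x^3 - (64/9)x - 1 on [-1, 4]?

-593/81

P'(x) = 4x^2 - 64/9, whose only zero in [-1, 4] is x = 4/3.
Evaluating at the critical points and endpoints: P(-1) = 43/9, P(4/3) = -593/81, P(4) = 503/9.
So the minimum is P(4/3) = -593/81.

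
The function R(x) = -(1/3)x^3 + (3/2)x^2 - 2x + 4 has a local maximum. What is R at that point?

R'(x) = -x^2 + 3x - 2 = 0 at x = 1, 2.
R''(x) = -2x + 3. R''(1) = 1 > 0 ⇒ local minimum; R''(2) = -1 < 0 ⇒ local maximum.
The local maximum is R(2) = 10/3.

10/3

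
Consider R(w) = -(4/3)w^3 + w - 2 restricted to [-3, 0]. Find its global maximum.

31

R'(w) = -4w^2 + 1, whose only zero in [-3, 0] is w = -1/2.
Candidates: R(-3) = 31,  R(-1/2) = -7/3,  R(0) = -2.
Hence the absolute maximum is 31 at w = -3.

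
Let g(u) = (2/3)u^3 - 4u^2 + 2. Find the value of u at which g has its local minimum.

4

Critical points: g'(u) = 2u^2 - 8u vanishes at u = 0, 4.
g''(u) = 4u - 8. g''(0) = -8 < 0 ⇒ local maximum; g''(4) = 8 > 0 ⇒ local minimum.
Thus g has its local minimum at u = 4, with value -58/3.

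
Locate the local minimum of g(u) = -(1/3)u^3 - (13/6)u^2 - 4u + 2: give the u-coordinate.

g'(u) = -u^2 - (13/3)u - 4 = 0 at u = -3, -4/3.
Second-derivative test with g''(u) = -2u - 13/3: g''(-3) = 5/3 > 0 ⇒ local minimum; g''(-4/3) = -5/3 < 0 ⇒ local maximum.
Thus g has its local minimum at u = -3, with value 7/2.

-3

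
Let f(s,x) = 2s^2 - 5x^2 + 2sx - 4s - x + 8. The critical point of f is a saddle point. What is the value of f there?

∂f/∂s = 4s + 2x - 4 = 0 and ∂f/∂x = 2s - 10x - 1 = 0, so (s, x) = (21/22, 1/11).
The Hessian has f_{ss} = 4, f_{xx} = -10, f_{sx} = 2, giving D = -44 < 0, so the point is a saddle point.
f(21/22, 1/11) = 133/22.

133/22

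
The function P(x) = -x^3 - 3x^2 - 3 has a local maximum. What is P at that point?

P'(x) = -3x^2 - 6x = 0 at x = -2, 0.
Since P''(x) = -6x - 6, we get P''(-2) = 6 > 0 ⇒ local minimum; P''(0) = -6 < 0 ⇒ local maximum.
So the local maximum value is P(0) = -3.

-3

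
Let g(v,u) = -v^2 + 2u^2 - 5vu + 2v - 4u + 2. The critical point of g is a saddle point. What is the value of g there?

∂g/∂v = -2v - 5u + 2 = 0 and ∂g/∂u = -5v + 4u - 4 = 0, so (v, u) = (-4/11, 6/11).
The Hessian has g_{vv} = -2, g_{uu} = 4, g_{vu} = -5, giving D = -33 < 0, so the point is a saddle point.
g(-4/11, 6/11) = 6/11.

6/11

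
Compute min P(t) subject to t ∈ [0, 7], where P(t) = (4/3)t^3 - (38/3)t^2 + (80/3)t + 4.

-38/3

Differentiating, P'(t) = 4t^2 - (76/3)t + 80/3; which vanishes at t = 4/3 and t = 5.
Evaluating at the critical points and endpoints: P(0) = 4,  P(4/3) = 1636/81,  P(5) = -38/3,  P(7) = 82/3.
The minimum over the interval is -38/3, attained at t = 5.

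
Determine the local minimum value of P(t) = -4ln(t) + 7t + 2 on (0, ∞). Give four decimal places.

8.2385

P'(t) = -4/t + 7 = 0 gives t = 4/7.
P''(t) = 4/t², which is positive for t > 0, so this is a local minimum.
P(4/7) = -4·ln(4/7) + 4 + 2 ≈ 8.2385.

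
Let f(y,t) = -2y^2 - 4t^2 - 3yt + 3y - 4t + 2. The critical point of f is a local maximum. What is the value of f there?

150/23

∂f/∂y = -4y - 3t + 3 = 0 and ∂f/∂t = -3y - 8t - 4 = 0, so (y, t) = (36/23, -25/23).
The Hessian has f_{yy} = -4, f_{tt} = -8, f_{yt} = -3, giving D = 23 > 0 with f_{yy} < 0, so the point is a local maximum.
f(36/23, -25/23) = 150/23.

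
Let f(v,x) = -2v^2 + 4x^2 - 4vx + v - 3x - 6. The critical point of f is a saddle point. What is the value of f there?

∂f/∂v = -4v - 4x + 1 = 0 and ∂f/∂x = -4v + 8x - 3 = 0, so (v, x) = (-1/12, 1/3).
The Hessian has f_{vv} = -4, f_{xx} = 8, f_{vx} = -4, giving D = -48 < 0, so the point is a saddle point.
f(-1/12, 1/3) = -157/24.

-157/24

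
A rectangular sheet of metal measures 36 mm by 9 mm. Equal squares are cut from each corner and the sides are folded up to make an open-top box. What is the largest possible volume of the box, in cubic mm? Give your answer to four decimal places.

With cut size x, the volume is V(x) = x(36 − 2x)(9 − 2x) for 0 < x < 4.5.
V'(x) = 12x^2 − 180x + 324. Setting V'(x) = 0 gives x ≈ 2.0917 (the root in (0, 4.5)).
V''(x) = 24x − 180 is negative there, so this is the maximum; V ≈ 320.5485.

320.5485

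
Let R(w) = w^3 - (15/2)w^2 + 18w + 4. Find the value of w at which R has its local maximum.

Critical points: R'(w) = 3w^2 - 15w + 18 vanishes at w = 2, 3.
Since R''(w) = 6w - 15, we get R''(2) = -3 < 0 ⇒ local maximum; R''(3) = 3 > 0 ⇒ local minimum.
The local maximum is R(2) = 18.

2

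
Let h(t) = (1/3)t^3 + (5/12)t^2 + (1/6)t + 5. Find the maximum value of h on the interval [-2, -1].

59/12

The derivative is t^2 + (5/6)t + 1/6, which has no zeros in [-2, -1].
Evaluating at the critical points and endpoints: h(-2) = 11/3,  h(-1) = 59/12.
The maximum over the interval is 59/12, attained at t = -1.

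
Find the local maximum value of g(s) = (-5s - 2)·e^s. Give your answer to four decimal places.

g'(s) = (-5)·e^s + (-5s - 2)·1·e^s = (-5s - 7)·e^s. Since e^s > 0, the only critical point is s = -7/5.
g''(-7/5) has the same sign as -5 < 0, so this is a local maximum.
g(-7/5) = (5)·e^(-7/5) ≈ 1.2330.

1.2330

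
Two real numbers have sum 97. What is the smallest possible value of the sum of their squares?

With a + b = 97, a^2 + b^2 = a^2 + (97 − a)^2.
The derivative 2a − 2(97 − a) = 4a − 194 vanishes at a = 97/2; second derivative 4 > 0, a minimum.
The minimum is 2·(97/2)^2 = 9409/2.

9409/2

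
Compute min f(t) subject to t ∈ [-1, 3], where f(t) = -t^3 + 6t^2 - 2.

Differentiating, f'(t) = -3t^2 + 12t; whose only zero in [-1, 3] is t = 0.
Evaluating at the critical points and endpoints: f(-1) = 5,  f(0) = -2,  f(3) = 25.
Hence the absolute minimum is -2 at t = 0.

-2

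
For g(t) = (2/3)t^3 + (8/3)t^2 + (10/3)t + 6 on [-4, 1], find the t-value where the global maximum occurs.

1

Differentiating, g'(t) = 2t^2 + (16/3)t + 10/3; which vanishes at t = -5/3 and t = -1.
Compare values at every candidate in [-4, 1]: g(-4) = -22/3, g(-5/3) = 386/81, g(-1) = 14/3, g(1) = 38/3.
The maximum over the interval is 38/3, attained at t = 1.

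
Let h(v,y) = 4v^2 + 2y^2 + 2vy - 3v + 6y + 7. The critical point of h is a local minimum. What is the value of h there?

-1/14

∂h/∂v = 8v + 2y - 3 = 0 and ∂h/∂y = 2v + 4y + 6 = 0, so (v, y) = (6/7, -27/14).
The Hessian has h_{vv} = 8, h_{yy} = 4, h_{vy} = 2, giving D = 28 > 0 with h_{vv} > 0, so the point is a local minimum.
h(6/7, -27/14) = -1/14.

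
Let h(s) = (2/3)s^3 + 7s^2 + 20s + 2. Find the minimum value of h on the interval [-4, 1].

Differentiating, h'(s) = 2s^2 + 14s + 20; whose only zero in [-4, 1] is s = -2.
Candidates: h(-4) = -26/3,  h(-2) = -46/3,  h(1) = 89/3.
So the minimum is h(-2) = -46/3.

-46/3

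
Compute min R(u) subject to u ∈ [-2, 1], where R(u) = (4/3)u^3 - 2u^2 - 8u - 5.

R'(u) = 4u^2 - 4u - 8, whose only zero in [-2, 1] is u = -1.
Evaluating at the critical points and endpoints: R(-2) = -23/3,  R(-1) = -1/3,  R(1) = -41/3.
So the minimum is R(1) = -41/3.

-41/3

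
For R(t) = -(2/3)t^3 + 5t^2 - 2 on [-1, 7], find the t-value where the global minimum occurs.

0

R'(t) = -2t^2 + 10t, which vanishes at t = 0 and t = 5.
Evaluating at the critical points and endpoints: R(-1) = 11/3,  R(0) = -2,  R(5) = 119/3,  R(7) = 43/3.
So the minimum is R(0) = -2.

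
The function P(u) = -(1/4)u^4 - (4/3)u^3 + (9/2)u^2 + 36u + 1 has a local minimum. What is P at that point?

-203/4

P'(u) = -u^3 - 4u^2 + 9u + 36 = 0 at u = -4, -3, 3.
Second-derivative test with P''(u) = -3u^2 - 8u + 9: P''(-4) = -7 < 0 ⇒ local maximum; P''(-3) = 6 > 0 ⇒ local minimum; P''(3) = -42 < 0 ⇒ local maximum.
Thus P has its local minimum at u = -3, with value -203/4.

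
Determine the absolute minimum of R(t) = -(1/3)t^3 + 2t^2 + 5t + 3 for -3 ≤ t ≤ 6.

1/3

R'(t) = -t^2 + 4t + 5, which vanishes at t = -1 and t = 5.
Candidates: R(-3) = 15; R(-1) = 1/3; R(5) = 109/3; R(6) = 33.
So the minimum is R(-1) = 1/3.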